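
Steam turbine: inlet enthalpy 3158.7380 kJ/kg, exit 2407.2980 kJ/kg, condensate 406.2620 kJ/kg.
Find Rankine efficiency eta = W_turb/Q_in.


W = 751.4400 kJ/kg
Q_in = 2752.4760 kJ/kg
eta = 0.2730 = 27.3005%

eta = 27.3005%


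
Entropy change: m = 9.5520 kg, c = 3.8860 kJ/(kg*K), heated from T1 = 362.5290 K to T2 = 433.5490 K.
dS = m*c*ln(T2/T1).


T2/T1 = 1.1959
ln(T2/T1) = 0.1789
dS = 9.5520 * 3.8860 * 0.1789 = 6.6406 kJ/K

6.6406 kJ/K


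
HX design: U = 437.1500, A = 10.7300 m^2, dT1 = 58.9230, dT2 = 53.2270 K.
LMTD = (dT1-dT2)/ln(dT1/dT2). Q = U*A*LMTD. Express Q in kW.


LMTD = 56.0268 K
Q = 437.1500 * 10.7300 * 56.0268 = 262800.1707 W = 262.8002 kW

262.8002 kW


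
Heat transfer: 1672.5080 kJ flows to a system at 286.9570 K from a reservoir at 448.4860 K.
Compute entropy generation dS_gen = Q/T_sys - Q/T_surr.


dS_sys = 1672.5080/286.9570 = 5.8284 kJ/K
dS_surr = -1672.5080/448.4860 = -3.7292 kJ/K
dS_gen = 5.8284 - 3.7292 = 2.0992 kJ/K (irreversible)

dS_gen = 2.0992 kJ/K, irreversible


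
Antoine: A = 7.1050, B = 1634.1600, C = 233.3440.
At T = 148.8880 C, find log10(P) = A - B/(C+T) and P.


C+T = 382.2320
B/(C+T) = 4.2753
log10(P) = 7.1050 - 4.2753 = 2.8297
P = 10^2.8297 = 675.6017 mmHg

675.6017 mmHg


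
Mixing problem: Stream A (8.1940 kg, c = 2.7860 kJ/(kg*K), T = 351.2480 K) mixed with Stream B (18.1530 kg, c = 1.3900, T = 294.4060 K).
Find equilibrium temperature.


num = 15447.1088
den = 48.0612
Tf = 321.4053 K

321.4053 K


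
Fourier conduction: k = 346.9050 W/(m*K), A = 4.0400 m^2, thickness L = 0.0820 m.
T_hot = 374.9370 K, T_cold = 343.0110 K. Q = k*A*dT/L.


dT = 31.9260 K
Q = 346.9050 * 4.0400 * 31.9260 / 0.0820 = 545660.5815 W

545660.5815 W


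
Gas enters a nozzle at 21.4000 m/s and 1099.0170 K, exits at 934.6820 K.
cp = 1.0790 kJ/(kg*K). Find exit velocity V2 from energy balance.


dT = 164.3350 K
2*cp*1000*dT = 354634.9300
V1^2 = 457.9600
V2 = sqrt(355092.8900) = 595.8967 m/s

595.8967 m/s


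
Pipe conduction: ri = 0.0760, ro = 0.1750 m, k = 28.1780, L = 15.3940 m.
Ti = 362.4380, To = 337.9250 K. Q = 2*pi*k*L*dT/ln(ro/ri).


dT = 24.5130 K
ln(ro/ri) = 0.8341
Q = 2*pi*28.1780*15.3940*24.5130 / 0.8341 = 80102.2145 W

80102.2145 W


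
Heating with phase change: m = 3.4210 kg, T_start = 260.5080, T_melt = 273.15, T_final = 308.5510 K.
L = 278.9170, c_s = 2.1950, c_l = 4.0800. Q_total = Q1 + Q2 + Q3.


Q1 (sensible, solid) = 3.4210 * 2.1950 * 12.6420 = 94.9300 kJ
Q2 (latent) = 3.4210 * 278.9170 = 954.1751 kJ
Q3 (sensible, liquid) = 3.4210 * 4.0800 * 35.4010 = 494.1158 kJ
Q_total = 1543.2209 kJ

1543.2209 kJ


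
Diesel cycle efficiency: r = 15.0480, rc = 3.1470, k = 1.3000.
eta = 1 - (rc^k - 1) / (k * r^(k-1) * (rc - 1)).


r^(k-1) = 2.2555
rc^k = 4.4388
eta = 0.4538 = 45.3754%

45.3754%


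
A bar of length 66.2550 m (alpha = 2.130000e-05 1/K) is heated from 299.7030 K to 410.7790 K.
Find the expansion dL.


dT = 111.0760 K
dL = 2.130000e-05 * 66.2550 * 111.0760 = 0.156754 m
L_final = 66.411754 m

dL = 0.156754 m


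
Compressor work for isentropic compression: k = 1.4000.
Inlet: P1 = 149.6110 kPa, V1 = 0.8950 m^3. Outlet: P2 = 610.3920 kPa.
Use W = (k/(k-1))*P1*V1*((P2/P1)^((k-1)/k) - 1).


(k-1)/k = 0.2857
(P2/P1)^exp = 1.4944
W = 3.5000 * 149.6110 * 0.8950 * (1.4944 - 1) = 231.7090 kJ

231.7090 kJ


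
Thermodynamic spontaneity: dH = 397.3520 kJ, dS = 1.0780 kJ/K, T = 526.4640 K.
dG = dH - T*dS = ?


T*dS = 526.4640 * 1.0780 = 567.5282 kJ
dG = 397.3520 - 567.5282 = -170.1762 kJ (spontaneous)

dG = -170.1762 kJ, spontaneous


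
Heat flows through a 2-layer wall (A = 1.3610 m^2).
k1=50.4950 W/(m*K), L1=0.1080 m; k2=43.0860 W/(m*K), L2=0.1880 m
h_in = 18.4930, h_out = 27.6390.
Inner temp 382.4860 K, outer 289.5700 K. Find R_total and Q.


R_conv_in = 1/(18.4930*1.3610) = 0.0397
R_1 = 0.1080/(50.4950*1.3610) = 0.0016
R_2 = 0.1880/(43.0860*1.3610) = 0.0032
R_conv_out = 1/(27.6390*1.3610) = 0.0266
R_total = 0.0711 K/W
Q = 92.9160 / 0.0711 = 1306.9656 W

R_total = 0.0711 K/W, Q = 1306.9656 W


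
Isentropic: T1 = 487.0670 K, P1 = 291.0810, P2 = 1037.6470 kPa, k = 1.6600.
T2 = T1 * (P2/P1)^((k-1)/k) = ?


(k-1)/k = 0.3976
(P2/P1)^exp = 1.6576
T2 = 487.0670 * 1.6576 = 807.3704 K

807.3704 K


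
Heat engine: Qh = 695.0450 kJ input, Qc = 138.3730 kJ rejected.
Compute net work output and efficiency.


W = 695.0450 - 138.3730 = 556.6720 kJ
eta = 556.6720 / 695.0450 = 0.8009 = 80.0915%

W = 556.6720 kJ, eta = 80.0915%


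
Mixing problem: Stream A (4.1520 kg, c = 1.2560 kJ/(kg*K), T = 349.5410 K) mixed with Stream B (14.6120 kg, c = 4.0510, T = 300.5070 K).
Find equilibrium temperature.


num = 19610.8001
den = 64.4081
Tf = 304.4771 K

304.4771 K


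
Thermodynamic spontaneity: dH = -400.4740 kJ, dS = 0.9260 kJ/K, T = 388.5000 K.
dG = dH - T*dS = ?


T*dS = 388.5000 * 0.9260 = 359.7510 kJ
dG = -400.4740 - 359.7510 = -760.2250 kJ (spontaneous)

dG = -760.2250 kJ, spontaneous


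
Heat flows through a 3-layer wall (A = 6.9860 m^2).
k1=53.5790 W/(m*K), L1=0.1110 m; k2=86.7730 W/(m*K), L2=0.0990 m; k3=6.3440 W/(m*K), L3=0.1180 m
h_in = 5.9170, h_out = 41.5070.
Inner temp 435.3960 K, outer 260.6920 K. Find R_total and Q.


R_conv_in = 1/(5.9170*6.9860) = 0.0242
R_1 = 0.1110/(53.5790*6.9860) = 0.0003
R_2 = 0.0990/(86.7730*6.9860) = 0.0002
R_3 = 0.1180/(6.3440*6.9860) = 0.0027
R_conv_out = 1/(41.5070*6.9860) = 0.0034
R_total = 0.0308 K/W
Q = 174.7040 / 0.0308 = 5679.0450 W

R_total = 0.0308 K/W, Q = 5679.0450 W


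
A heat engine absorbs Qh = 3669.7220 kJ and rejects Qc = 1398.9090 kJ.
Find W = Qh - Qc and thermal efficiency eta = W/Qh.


W = 3669.7220 - 1398.9090 = 2270.8130 kJ
eta = 2270.8130 / 3669.7220 = 0.6188 = 61.8797%

W = 2270.8130 kJ, eta = 61.8797%


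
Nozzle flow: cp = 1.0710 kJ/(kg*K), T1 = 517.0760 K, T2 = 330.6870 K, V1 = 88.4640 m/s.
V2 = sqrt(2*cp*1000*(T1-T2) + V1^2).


dT = 186.3890 K
2*cp*1000*dT = 399245.2380
V1^2 = 7825.8793
V2 = sqrt(407071.1173) = 638.0213 m/s

638.0213 m/s


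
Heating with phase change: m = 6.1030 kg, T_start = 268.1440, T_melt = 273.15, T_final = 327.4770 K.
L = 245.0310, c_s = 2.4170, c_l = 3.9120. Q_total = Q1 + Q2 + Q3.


Q1 (sensible, solid) = 6.1030 * 2.4170 * 5.0060 = 73.8433 kJ
Q2 (latent) = 6.1030 * 245.0310 = 1495.4242 kJ
Q3 (sensible, liquid) = 6.1030 * 3.9120 * 54.3270 = 1297.0536 kJ
Q_total = 2866.3211 kJ

2866.3211 kJ


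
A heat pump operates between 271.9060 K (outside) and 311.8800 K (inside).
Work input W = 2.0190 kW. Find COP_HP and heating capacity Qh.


COP = 311.8800 / 39.9740 = 7.8021
Qh = 7.8021 * 2.0190 = 15.7524 kW

COP = 7.8021, Qh = 15.7524 kW


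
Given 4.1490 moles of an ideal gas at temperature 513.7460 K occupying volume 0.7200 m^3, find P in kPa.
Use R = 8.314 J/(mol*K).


P = nRT/V = 4.1490 * 8.314 * 513.7460 / 0.7200
= 17721.5583 / 0.7200 = 24613.2755 Pa = 24.6133 kPa

24.6133 kPa


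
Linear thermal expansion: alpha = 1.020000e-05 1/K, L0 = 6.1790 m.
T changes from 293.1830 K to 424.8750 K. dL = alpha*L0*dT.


dT = 131.6920 K
dL = 1.020000e-05 * 6.1790 * 131.6920 = 0.008300 m
L_final = 6.187300 m

dL = 0.008300 m


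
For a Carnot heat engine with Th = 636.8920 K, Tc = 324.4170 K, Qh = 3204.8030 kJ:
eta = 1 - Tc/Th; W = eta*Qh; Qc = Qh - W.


eta = 1 - 324.4170/636.8920 = 0.4906
W = 0.4906 * 3204.8030 = 1572.3558 kJ
Qc = 3204.8030 - 1572.3558 = 1632.4472 kJ

eta = 49.0625%, W = 1572.3558 kJ, Qc = 1632.4472 kJ


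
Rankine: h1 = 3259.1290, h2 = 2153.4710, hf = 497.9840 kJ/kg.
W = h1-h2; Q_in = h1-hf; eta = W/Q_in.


W = 1105.6580 kJ/kg
Q_in = 2761.1450 kJ/kg
eta = 0.4004 = 40.0435%

eta = 40.0435%


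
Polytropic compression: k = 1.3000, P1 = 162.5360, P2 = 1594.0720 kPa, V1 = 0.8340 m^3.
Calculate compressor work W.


(k-1)/k = 0.2308
(P2/P1)^exp = 1.6936
W = 4.3333 * 162.5360 * 0.8340 * (1.6936 - 1) = 407.4478 kJ

407.4478 kJ


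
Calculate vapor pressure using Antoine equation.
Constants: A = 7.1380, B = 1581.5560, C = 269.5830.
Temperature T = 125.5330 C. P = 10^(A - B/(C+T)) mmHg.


C+T = 395.1160
B/(C+T) = 4.0028
log10(P) = 7.1380 - 4.0028 = 3.1352
P = 10^3.1352 = 1365.3257 mmHg

1365.3257 mmHg


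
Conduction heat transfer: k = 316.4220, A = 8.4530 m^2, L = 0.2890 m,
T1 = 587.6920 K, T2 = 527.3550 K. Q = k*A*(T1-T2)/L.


dT = 60.3370 K
Q = 316.4220 * 8.4530 * 60.3370 / 0.2890 = 558423.1452 W

558423.1452 W


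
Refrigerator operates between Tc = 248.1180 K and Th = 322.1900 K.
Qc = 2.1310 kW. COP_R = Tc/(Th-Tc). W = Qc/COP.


COP = 248.1180 / 74.0720 = 3.3497
W = 2.1310 / 3.3497 = 0.6362 kW

COP = 3.3497, W = 0.6362 kW


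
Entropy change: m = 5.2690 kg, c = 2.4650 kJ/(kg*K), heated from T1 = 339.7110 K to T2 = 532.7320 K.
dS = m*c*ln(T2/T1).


T2/T1 = 1.5682
ln(T2/T1) = 0.4499
dS = 5.2690 * 2.4650 * 0.4499 = 5.8436 kJ/K

5.8436 kJ/K


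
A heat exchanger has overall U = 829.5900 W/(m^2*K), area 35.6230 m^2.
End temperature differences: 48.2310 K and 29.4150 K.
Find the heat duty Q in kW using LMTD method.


LMTD = 38.0508 K
Q = 829.5900 * 35.6230 * 38.0508 = 1124494.7953 W = 1124.4948 kW

1124.4948 kW


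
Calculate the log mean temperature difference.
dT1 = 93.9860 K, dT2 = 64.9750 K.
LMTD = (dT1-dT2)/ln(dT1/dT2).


dT1/dT2 = 1.4465
ln(dT1/dT2) = 0.3691
LMTD = 29.0110 / 0.3691 = 78.5901 K

78.5901 K


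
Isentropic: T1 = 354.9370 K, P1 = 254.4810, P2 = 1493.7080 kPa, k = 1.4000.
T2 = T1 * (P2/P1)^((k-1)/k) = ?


(k-1)/k = 0.2857
(P2/P1)^exp = 1.6581
T2 = 354.9370 * 1.6581 = 588.5105 K

588.5105 K


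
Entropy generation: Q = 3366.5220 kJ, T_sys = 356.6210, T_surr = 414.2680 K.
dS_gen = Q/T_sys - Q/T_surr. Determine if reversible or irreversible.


dS_sys = 3366.5220/356.6210 = 9.4401 kJ/K
dS_surr = -3366.5220/414.2680 = -8.1264 kJ/K
dS_gen = 9.4401 - 8.1264 = 1.3136 kJ/K (irreversible)

dS_gen = 1.3136 kJ/K, irreversible


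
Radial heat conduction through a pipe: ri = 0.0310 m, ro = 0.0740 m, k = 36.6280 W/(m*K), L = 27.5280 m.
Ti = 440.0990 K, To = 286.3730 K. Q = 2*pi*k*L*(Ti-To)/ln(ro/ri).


dT = 153.7260 K
ln(ro/ri) = 0.8701
Q = 2*pi*36.6280*27.5280*153.7260 / 0.8701 = 1119326.8672 W

1119326.8672 W


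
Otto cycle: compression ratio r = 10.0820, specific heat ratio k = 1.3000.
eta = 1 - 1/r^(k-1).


r^(k-1) = 2.0002
eta = 1 - 1/2.0002 = 0.5000 = 50.0039%

50.0039%


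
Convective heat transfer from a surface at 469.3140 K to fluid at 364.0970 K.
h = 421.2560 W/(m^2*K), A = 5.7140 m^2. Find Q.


dT = 105.2170 K
Q = 421.2560 * 5.7140 * 105.2170 = 253263.2936 W

253263.2936 W


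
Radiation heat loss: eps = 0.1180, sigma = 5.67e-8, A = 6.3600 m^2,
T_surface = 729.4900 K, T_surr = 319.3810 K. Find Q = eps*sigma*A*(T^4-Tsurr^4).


T^4 = 2.8319e+11
Tsurr^4 = 1.0405e+10
Q = 0.1180 * 5.67e-8 * 6.3600 * 2.7278e+11 = 11607.5971 W

11607.5971 W


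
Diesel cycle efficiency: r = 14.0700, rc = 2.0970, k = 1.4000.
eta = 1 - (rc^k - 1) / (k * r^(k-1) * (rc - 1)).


r^(k-1) = 2.8795
rc^k = 2.8199
eta = 0.5885 = 58.8470%

58.8470%


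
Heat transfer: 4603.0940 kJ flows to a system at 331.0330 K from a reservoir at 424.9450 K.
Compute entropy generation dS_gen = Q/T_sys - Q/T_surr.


dS_sys = 4603.0940/331.0330 = 13.9052 kJ/K
dS_surr = -4603.0940/424.9450 = -10.8322 kJ/K
dS_gen = 13.9052 - 10.8322 = 3.0730 kJ/K (irreversible)

dS_gen = 3.0730 kJ/K, irreversible


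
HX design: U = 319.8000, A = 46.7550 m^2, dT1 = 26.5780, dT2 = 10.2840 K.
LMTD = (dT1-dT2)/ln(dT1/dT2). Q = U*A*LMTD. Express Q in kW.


LMTD = 17.1607 K
Q = 319.8000 * 46.7550 * 17.1607 = 256591.2082 W = 256.5912 kW

256.5912 kW


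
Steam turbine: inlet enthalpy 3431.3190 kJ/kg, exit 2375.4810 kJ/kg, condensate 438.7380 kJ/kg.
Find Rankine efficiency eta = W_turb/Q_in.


W = 1055.8380 kJ/kg
Q_in = 2992.5810 kJ/kg
eta = 0.3528 = 35.2819%

eta = 35.2819%


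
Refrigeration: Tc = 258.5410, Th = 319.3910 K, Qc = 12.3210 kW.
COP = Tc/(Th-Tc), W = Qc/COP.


COP = 258.5410 / 60.8500 = 4.2488
W = 12.3210 / 4.2488 = 2.8999 kW

COP = 4.2488, W = 2.8999 kW


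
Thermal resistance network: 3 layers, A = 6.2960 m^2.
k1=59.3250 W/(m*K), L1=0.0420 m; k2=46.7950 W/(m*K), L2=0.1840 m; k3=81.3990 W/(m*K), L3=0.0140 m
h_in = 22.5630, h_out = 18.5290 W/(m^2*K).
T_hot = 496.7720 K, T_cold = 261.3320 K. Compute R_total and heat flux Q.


R_conv_in = 1/(22.5630*6.2960) = 0.0070
R_1 = 0.0420/(59.3250*6.2960) = 0.0001
R_2 = 0.1840/(46.7950*6.2960) = 0.0006
R_3 = 0.0140/(81.3990*6.2960) = 2.7318e-05
R_conv_out = 1/(18.5290*6.2960) = 0.0086
R_total = 0.0164 K/W
Q = 235.4400 / 0.0164 = 14377.3457 W

R_total = 0.0164 K/W, Q = 14377.3457 W


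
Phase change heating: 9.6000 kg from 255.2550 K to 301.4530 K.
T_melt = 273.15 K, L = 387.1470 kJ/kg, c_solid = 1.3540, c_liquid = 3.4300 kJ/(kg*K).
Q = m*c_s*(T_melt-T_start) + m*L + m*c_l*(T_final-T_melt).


Q1 (sensible, solid) = 9.6000 * 1.3540 * 17.8950 = 232.6064 kJ
Q2 (latent) = 9.6000 * 387.1470 = 3716.6112 kJ
Q3 (sensible, liquid) = 9.6000 * 3.4300 * 28.3030 = 931.9612 kJ
Q_total = 4881.1788 kJ

4881.1788 kJ


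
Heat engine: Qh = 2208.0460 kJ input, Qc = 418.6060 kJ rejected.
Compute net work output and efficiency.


W = 2208.0460 - 418.6060 = 1789.4400 kJ
eta = 1789.4400 / 2208.0460 = 0.8104 = 81.0418%

W = 1789.4400 kJ, eta = 81.0418%


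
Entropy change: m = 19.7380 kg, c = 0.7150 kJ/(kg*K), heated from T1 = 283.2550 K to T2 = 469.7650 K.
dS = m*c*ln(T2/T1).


T2/T1 = 1.6585
ln(T2/T1) = 0.5059
dS = 19.7380 * 0.7150 * 0.5059 = 7.1394 kJ/K

7.1394 kJ/K


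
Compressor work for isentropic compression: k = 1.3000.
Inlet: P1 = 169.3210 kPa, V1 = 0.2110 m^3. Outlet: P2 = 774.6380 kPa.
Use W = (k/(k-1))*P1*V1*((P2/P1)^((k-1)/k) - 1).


(k-1)/k = 0.2308
(P2/P1)^exp = 1.4204
W = 4.3333 * 169.3210 * 0.2110 * (1.4204 - 1) = 65.0778 kJ

65.0778 kJ


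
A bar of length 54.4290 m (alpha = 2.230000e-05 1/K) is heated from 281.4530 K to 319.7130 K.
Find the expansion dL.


dT = 38.2600 K
dL = 2.230000e-05 * 54.4290 * 38.2600 = 0.046439 m
L_final = 54.475439 m

dL = 0.046439 m


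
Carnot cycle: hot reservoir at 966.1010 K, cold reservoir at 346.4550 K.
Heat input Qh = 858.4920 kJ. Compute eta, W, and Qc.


eta = 1 - 346.4550/966.1010 = 0.6414
W = 0.6414 * 858.4920 = 550.6268 kJ
Qc = 858.4920 - 550.6268 = 307.8652 kJ

eta = 64.1388%, W = 550.6268 kJ, Qc = 307.8652 kJ


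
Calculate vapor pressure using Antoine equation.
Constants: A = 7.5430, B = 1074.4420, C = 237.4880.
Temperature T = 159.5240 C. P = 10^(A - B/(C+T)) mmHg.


C+T = 397.0120
B/(C+T) = 2.7063
log10(P) = 7.5430 - 2.7063 = 4.8367
P = 10^4.8367 = 68656.0448 mmHg

68656.0448 mmHg


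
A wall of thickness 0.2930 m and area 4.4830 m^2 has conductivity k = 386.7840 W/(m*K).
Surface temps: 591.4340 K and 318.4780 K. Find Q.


dT = 272.9560 K
Q = 386.7840 * 4.4830 * 272.9560 / 0.2930 = 1615333.7390 W

1615333.7390 W


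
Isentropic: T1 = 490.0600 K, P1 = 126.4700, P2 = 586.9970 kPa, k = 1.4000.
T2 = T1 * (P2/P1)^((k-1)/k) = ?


(k-1)/k = 0.2857
(P2/P1)^exp = 1.5505
T2 = 490.0600 * 1.5505 = 759.8366 K

759.8366 K


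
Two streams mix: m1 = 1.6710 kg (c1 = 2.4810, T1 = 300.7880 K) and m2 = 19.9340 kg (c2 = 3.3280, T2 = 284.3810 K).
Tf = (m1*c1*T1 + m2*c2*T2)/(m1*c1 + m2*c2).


num = 20112.9278
den = 70.4861
Tf = 285.3460 K

285.3460 K


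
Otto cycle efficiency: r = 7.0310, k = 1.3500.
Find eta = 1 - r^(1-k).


r^(k-1) = 1.9790
eta = 1 - 1/1.9790 = 0.4947 = 49.4706%

49.4706%


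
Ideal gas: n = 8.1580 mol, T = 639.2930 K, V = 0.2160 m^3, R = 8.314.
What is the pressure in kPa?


P = nRT/V = 8.1580 * 8.314 * 639.2930 / 0.2160
= 43360.4390 / 0.2160 = 200742.7730 Pa = 200.7428 kPa

200.7428 kPa


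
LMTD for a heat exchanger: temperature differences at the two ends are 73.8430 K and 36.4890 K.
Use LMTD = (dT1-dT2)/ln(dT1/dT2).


dT1/dT2 = 2.0237
ln(dT1/dT2) = 0.7049
LMTD = 37.3540 / 0.7049 = 52.9896 K

52.9896 K


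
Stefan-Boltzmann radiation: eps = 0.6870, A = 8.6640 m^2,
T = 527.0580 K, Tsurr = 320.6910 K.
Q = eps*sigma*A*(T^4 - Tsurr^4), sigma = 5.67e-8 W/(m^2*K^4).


T^4 = 7.7167e+10
Tsurr^4 = 1.0577e+10
Q = 0.6870 * 5.67e-8 * 8.6640 * 6.6591e+10 = 22473.5689 W

22473.5689 W


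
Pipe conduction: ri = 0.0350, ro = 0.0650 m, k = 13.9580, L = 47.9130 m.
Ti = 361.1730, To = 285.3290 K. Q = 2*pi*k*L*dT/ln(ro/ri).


dT = 75.8440 K
ln(ro/ri) = 0.6190
Q = 2*pi*13.9580*47.9130*75.8440 / 0.6190 = 514824.8472 W

514824.8472 W


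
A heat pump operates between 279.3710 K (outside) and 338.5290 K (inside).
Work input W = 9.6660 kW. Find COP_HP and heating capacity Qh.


COP = 338.5290 / 59.1580 = 5.7225
Qh = 5.7225 * 9.6660 = 55.3133 kW

COP = 5.7225, Qh = 55.3133 kW


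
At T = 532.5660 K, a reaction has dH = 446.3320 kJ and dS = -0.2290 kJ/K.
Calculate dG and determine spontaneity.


T*dS = 532.5660 * -0.2290 = -121.9576 kJ
dG = 446.3320 + 121.9576 = 568.2896 kJ (non-spontaneous)

dG = 568.2896 kJ, non-spontaneous


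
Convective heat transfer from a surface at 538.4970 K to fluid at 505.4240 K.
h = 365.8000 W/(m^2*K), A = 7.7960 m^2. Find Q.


dT = 33.0730 K
Q = 365.8000 * 7.7960 * 33.0730 = 94316.8141 W

94316.8141 W


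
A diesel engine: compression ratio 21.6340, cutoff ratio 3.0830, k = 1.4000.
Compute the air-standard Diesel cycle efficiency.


r^(k-1) = 3.4202
rc^k = 4.8369
eta = 0.6153 = 61.5317%

61.5317%


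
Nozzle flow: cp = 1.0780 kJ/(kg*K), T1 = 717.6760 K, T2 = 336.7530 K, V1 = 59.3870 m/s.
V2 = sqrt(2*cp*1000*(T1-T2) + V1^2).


dT = 380.9230 K
2*cp*1000*dT = 821269.9880
V1^2 = 3526.8158
V2 = sqrt(824796.8038) = 908.1832 m/s

908.1832 m/s


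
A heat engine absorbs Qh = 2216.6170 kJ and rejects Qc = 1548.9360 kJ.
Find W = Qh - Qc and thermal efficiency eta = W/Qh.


W = 2216.6170 - 1548.9360 = 667.6810 kJ
eta = 667.6810 / 2216.6170 = 0.3012 = 30.1216%

W = 667.6810 kJ, eta = 30.1216%


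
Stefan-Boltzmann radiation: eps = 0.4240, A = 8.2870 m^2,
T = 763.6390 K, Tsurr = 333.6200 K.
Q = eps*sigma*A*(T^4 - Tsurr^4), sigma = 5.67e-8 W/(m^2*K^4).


T^4 = 3.4006e+11
Tsurr^4 = 1.2388e+10
Q = 0.4240 * 5.67e-8 * 8.2870 * 3.2767e+11 = 65280.2860 W

65280.2860 W


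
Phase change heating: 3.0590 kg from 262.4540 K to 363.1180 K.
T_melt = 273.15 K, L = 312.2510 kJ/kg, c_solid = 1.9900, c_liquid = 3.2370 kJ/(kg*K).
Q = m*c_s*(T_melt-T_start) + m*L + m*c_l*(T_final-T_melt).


Q1 (sensible, solid) = 3.0590 * 1.9900 * 10.6960 = 65.1109 kJ
Q2 (latent) = 3.0590 * 312.2510 = 955.1758 kJ
Q3 (sensible, liquid) = 3.0590 * 3.2370 * 89.9680 = 890.8616 kJ
Q_total = 1911.1484 kJ

1911.1484 kJ


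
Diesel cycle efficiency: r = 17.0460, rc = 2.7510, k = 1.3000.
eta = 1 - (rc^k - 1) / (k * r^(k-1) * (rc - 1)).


r^(k-1) = 2.3415
rc^k = 3.7268
eta = 0.4884 = 48.8390%

48.8390%


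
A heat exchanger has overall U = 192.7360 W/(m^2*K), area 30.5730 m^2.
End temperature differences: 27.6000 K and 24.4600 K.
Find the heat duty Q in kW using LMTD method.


LMTD = 25.9984 K
Q = 192.7360 * 30.5730 * 25.9984 = 153196.0592 W = 153.1961 kW

153.1961 kW


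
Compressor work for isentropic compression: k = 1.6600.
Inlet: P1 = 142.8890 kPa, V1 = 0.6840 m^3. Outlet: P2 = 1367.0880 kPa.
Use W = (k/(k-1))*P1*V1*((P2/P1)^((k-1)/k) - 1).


(k-1)/k = 0.3976
(P2/P1)^exp = 2.4545
W = 2.5152 * 142.8890 * 0.6840 * (2.4545 - 1) = 357.5365 kJ

357.5365 kJ


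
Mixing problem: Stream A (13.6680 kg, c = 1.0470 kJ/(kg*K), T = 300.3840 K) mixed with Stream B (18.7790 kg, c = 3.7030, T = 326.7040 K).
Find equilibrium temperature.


num = 27017.1649
den = 83.8490
Tf = 322.2120 K

322.2120 K


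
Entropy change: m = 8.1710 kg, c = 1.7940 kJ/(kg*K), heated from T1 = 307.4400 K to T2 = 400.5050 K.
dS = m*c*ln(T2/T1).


T2/T1 = 1.3027
ln(T2/T1) = 0.2644
dS = 8.1710 * 1.7940 * 0.2644 = 3.8765 kJ/K

3.8765 kJ/K


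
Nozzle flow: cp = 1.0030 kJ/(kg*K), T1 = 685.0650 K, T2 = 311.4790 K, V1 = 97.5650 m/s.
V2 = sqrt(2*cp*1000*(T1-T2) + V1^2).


dT = 373.5860 K
2*cp*1000*dT = 749413.5160
V1^2 = 9518.9292
V2 = sqrt(758932.4452) = 871.1673 m/s

871.1673 m/s


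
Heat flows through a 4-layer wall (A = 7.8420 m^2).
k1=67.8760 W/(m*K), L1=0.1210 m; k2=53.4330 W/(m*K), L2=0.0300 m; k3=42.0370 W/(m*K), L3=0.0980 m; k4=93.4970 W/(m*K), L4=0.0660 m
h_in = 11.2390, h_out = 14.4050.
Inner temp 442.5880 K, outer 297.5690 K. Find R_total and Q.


R_conv_in = 1/(11.2390*7.8420) = 0.0113
R_1 = 0.1210/(67.8760*7.8420) = 0.0002
R_2 = 0.0300/(53.4330*7.8420) = 7.1595e-05
R_3 = 0.0980/(42.0370*7.8420) = 0.0003
R_4 = 0.0660/(93.4970*7.8420) = 9.0016e-05
R_conv_out = 1/(14.4050*7.8420) = 0.0089
R_total = 0.0209 K/W
Q = 145.0190 / 0.0209 = 6943.8038 W

R_total = 0.0209 K/W, Q = 6943.8038 W


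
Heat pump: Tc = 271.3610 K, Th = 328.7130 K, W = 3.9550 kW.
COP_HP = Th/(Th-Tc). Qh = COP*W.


COP = 328.7130 / 57.3520 = 5.7315
Qh = 5.7315 * 3.9550 = 22.6681 kW

COP = 5.7315, Qh = 22.6681 kW


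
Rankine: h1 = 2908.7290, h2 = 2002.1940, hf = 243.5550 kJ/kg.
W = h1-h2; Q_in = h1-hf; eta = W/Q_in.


W = 906.5350 kJ/kg
Q_in = 2665.1740 kJ/kg
eta = 0.3401 = 34.0141%

eta = 34.0141%


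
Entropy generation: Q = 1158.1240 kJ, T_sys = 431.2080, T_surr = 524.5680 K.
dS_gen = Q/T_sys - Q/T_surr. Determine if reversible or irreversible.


dS_sys = 1158.1240/431.2080 = 2.6858 kJ/K
dS_surr = -1158.1240/524.5680 = -2.2078 kJ/K
dS_gen = 2.6858 - 2.2078 = 0.4780 kJ/K (irreversible)

dS_gen = 0.4780 kJ/K, irreversible


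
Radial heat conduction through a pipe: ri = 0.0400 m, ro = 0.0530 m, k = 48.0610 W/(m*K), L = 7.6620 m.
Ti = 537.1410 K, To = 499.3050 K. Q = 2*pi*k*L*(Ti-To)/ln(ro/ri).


dT = 37.8360 K
ln(ro/ri) = 0.2814
Q = 2*pi*48.0610*7.6620*37.8360 / 0.2814 = 311083.3119 W

311083.3119 W


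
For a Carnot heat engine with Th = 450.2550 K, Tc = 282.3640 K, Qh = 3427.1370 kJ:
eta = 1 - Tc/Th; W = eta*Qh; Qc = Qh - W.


eta = 1 - 282.3640/450.2550 = 0.3729
W = 0.3729 * 3427.1370 = 1277.9102 kJ
Qc = 3427.1370 - 1277.9102 = 2149.2268 kJ

eta = 37.2880%, W = 1277.9102 kJ, Qc = 2149.2268 kJ


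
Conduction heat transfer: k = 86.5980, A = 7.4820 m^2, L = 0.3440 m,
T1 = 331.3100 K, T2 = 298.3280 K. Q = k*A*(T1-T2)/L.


dT = 32.9820 K
Q = 86.5980 * 7.4820 * 32.9820 / 0.3440 = 62121.8114 W

62121.8114 W


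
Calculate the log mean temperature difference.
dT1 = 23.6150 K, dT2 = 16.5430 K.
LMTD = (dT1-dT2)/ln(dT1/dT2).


dT1/dT2 = 1.4275
ln(dT1/dT2) = 0.3559
LMTD = 7.0720 / 0.3559 = 19.8697 K

19.8697 K


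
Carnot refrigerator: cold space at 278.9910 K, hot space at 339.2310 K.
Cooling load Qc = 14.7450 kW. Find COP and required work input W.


COP = 278.9910 / 60.2400 = 4.6313
W = 14.7450 / 4.6313 = 3.1838 kW

COP = 4.6313, W = 3.1838 kW


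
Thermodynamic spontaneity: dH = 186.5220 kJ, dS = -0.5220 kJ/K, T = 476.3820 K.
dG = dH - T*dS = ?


T*dS = 476.3820 * -0.5220 = -248.6714 kJ
dG = 186.5220 + 248.6714 = 435.1934 kJ (non-spontaneous)

dG = 435.1934 kJ, non-spontaneous


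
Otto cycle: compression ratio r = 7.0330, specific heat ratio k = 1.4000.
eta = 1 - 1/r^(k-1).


r^(k-1) = 2.1820
eta = 1 - 1/2.1820 = 0.5417 = 54.1706%

54.1706%


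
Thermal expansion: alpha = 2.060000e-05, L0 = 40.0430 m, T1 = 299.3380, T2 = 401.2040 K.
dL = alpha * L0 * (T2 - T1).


dT = 101.8660 K
dL = 2.060000e-05 * 40.0430 * 101.8660 = 0.084028 m
L_final = 40.127028 m

dL = 0.084028 m


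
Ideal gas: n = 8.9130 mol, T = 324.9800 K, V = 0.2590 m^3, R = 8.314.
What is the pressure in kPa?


P = nRT/V = 8.9130 * 8.314 * 324.9800 / 0.2590
= 24081.8896 / 0.2590 = 92980.2687 Pa = 92.9803 kPa

92.9803 kPa


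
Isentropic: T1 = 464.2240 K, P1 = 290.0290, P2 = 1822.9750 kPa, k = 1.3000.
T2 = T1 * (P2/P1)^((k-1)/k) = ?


(k-1)/k = 0.2308
(P2/P1)^exp = 1.5284
T2 = 464.2240 * 1.5284 = 709.5120 K

709.5120 K


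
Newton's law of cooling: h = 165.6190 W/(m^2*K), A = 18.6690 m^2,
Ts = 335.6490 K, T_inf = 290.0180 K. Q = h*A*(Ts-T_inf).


dT = 45.6310 K
Q = 165.6190 * 18.6690 * 45.6310 = 141088.3648 W

141088.3648 W


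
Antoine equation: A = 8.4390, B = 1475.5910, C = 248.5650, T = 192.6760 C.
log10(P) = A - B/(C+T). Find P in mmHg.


C+T = 441.2410
B/(C+T) = 3.3442
log10(P) = 8.4390 - 3.3442 = 5.0948
P = 10^5.0948 = 124398.8052 mmHg

124398.8052 mmHg


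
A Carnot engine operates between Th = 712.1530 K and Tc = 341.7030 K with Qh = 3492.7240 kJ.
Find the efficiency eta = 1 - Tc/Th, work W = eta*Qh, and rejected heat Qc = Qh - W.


eta = 1 - 341.7030/712.1530 = 0.5202
W = 0.5202 * 3492.7240 = 1816.8562 kJ
Qc = 3492.7240 - 1816.8562 = 1675.8678 kJ

eta = 52.0183%, W = 1816.8562 kJ, Qc = 1675.8678 kJ


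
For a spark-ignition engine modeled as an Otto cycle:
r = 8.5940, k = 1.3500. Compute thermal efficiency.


r^(k-1) = 2.1231
eta = 1 - 1/2.1231 = 0.5290 = 52.8988%

52.8988%


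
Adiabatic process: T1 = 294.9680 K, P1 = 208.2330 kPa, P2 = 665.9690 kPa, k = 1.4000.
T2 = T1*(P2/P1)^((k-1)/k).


(k-1)/k = 0.2857
(P2/P1)^exp = 1.3940
T2 = 294.9680 * 1.3940 = 411.1813 K

411.1813 K


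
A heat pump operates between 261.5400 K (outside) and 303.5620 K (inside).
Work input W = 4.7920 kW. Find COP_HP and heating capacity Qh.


COP = 303.5620 / 42.0220 = 7.2239
Qh = 7.2239 * 4.7920 = 34.6168 kW

COP = 7.2239, Qh = 34.6168 kW


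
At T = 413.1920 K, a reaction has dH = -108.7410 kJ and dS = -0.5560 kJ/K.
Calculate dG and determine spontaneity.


T*dS = 413.1920 * -0.5560 = -229.7348 kJ
dG = -108.7410 + 229.7348 = 120.9938 kJ (non-spontaneous)

dG = 120.9938 kJ, non-spontaneous


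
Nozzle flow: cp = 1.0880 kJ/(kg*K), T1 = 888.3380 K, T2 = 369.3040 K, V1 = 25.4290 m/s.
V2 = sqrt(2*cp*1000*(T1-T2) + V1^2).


dT = 519.0340 K
2*cp*1000*dT = 1129417.9840
V1^2 = 646.6340
V2 = sqrt(1130064.6180) = 1063.0450 m/s

1063.0450 m/s


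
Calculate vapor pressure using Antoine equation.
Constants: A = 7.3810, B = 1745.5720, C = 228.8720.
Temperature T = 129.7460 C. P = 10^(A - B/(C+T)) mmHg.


C+T = 358.6180
B/(C+T) = 4.8675
log10(P) = 7.3810 - 4.8675 = 2.5135
P = 10^2.5135 = 326.2144 mmHg

326.2144 mmHg


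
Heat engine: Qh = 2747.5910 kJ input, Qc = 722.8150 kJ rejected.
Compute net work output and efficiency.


W = 2747.5910 - 722.8150 = 2024.7760 kJ
eta = 2024.7760 / 2747.5910 = 0.7369 = 73.6928%

W = 2024.7760 kJ, eta = 73.6928%


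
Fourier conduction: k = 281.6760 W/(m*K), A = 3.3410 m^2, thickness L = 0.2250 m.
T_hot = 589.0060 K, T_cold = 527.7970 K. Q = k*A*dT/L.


dT = 61.2090 K
Q = 281.6760 * 3.3410 * 61.2090 / 0.2250 = 256011.2715 W

256011.2715 W


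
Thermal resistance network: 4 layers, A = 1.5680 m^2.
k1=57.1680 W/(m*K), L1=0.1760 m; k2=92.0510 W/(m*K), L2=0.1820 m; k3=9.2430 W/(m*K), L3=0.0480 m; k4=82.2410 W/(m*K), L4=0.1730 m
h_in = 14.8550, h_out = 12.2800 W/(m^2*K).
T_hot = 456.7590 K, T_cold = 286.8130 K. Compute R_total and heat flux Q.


R_conv_in = 1/(14.8550*1.5680) = 0.0429
R_1 = 0.1760/(57.1680*1.5680) = 0.0020
R_2 = 0.1820/(92.0510*1.5680) = 0.0013
R_3 = 0.0480/(9.2430*1.5680) = 0.0033
R_4 = 0.1730/(82.2410*1.5680) = 0.0013
R_conv_out = 1/(12.2800*1.5680) = 0.0519
R_total = 0.1027 K/W
Q = 169.9460 / 0.1027 = 1654.0667 W

R_total = 0.1027 K/W, Q = 1654.0667 W


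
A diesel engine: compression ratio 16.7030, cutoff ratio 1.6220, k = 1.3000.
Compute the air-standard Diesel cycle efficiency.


r^(k-1) = 2.3272
rc^k = 1.8753
eta = 0.5349 = 53.4869%

53.4869%


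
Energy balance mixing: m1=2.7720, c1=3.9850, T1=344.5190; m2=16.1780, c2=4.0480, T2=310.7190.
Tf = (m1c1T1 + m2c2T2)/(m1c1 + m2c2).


num = 24154.2365
den = 76.5350
Tf = 315.5974 K

315.5974 K


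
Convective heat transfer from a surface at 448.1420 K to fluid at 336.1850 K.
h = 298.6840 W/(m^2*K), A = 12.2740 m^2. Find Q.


dT = 111.9570 K
Q = 298.6840 * 12.2740 * 111.9570 = 410439.6706 W

410439.6706 W


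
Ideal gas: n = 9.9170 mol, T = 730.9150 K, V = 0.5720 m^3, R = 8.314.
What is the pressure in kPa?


P = nRT/V = 9.9170 * 8.314 * 730.9150 / 0.5720
= 60263.8964 / 0.5720 = 105356.4623 Pa = 105.3565 kPa

105.3565 kPa


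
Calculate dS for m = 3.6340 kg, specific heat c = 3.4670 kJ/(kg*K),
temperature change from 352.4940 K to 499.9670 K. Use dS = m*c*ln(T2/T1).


T2/T1 = 1.4184
ln(T2/T1) = 0.3495
dS = 3.6340 * 3.4670 * 0.3495 = 4.4035 kJ/K

4.4035 kJ/K


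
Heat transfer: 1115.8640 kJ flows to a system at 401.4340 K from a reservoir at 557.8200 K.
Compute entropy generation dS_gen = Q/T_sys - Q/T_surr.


dS_sys = 1115.8640/401.4340 = 2.7797 kJ/K
dS_surr = -1115.8640/557.8200 = -2.0004 kJ/K
dS_gen = 2.7797 - 2.0004 = 0.7793 kJ/K (irreversible)

dS_gen = 0.7793 kJ/K, irreversible


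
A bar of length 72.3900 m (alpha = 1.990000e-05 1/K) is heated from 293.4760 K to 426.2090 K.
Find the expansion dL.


dT = 132.7330 K
dL = 1.990000e-05 * 72.3900 * 132.7330 = 0.191210 m
L_final = 72.581210 m

dL = 0.191210 m


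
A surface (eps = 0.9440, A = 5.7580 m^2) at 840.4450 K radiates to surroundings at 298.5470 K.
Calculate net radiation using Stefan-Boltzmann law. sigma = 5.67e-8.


T^4 = 4.9893e+11
Tsurr^4 = 7.9442e+09
Q = 0.9440 * 5.67e-8 * 5.7580 * 4.9098e+11 = 151318.8975 W

151318.8975 W


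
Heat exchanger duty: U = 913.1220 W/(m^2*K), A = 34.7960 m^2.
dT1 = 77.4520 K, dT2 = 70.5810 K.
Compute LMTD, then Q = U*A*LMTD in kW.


LMTD = 73.9633 K
Q = 913.1220 * 34.7960 * 73.9633 = 2350035.9344 W = 2350.0359 kW

2350.0359 kW


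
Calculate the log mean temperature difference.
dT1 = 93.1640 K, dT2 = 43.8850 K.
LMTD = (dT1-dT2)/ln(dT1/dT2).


dT1/dT2 = 2.1229
ln(dT1/dT2) = 0.7528
LMTD = 49.2790 / 0.7528 = 65.4619 K

65.4619 K


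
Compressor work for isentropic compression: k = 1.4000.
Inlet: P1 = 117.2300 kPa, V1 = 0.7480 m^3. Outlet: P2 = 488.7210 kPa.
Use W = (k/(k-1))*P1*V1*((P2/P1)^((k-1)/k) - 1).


(k-1)/k = 0.2857
(P2/P1)^exp = 1.5037
W = 3.5000 * 117.2300 * 0.7480 * (1.5037 - 1) = 154.5769 kJ

154.5769 kJ


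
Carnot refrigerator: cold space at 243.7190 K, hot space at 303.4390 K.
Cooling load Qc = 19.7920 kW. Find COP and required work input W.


COP = 243.7190 / 59.7200 = 4.0810
W = 19.7920 / 4.0810 = 4.8498 kW

COP = 4.0810, W = 4.8498 kW


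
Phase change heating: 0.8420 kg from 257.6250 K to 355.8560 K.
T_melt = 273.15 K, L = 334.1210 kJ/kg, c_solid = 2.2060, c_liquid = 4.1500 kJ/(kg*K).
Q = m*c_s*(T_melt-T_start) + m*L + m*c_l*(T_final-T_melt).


Q1 (sensible, solid) = 0.8420 * 2.2060 * 15.5250 = 28.8369 kJ
Q2 (latent) = 0.8420 * 334.1210 = 281.3299 kJ
Q3 (sensible, liquid) = 0.8420 * 4.1500 * 82.7060 = 288.9996 kJ
Q_total = 599.1664 kJ

599.1664 kJ


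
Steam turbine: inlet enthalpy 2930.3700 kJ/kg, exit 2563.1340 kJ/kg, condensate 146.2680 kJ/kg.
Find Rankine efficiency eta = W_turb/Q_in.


W = 367.2360 kJ/kg
Q_in = 2784.1020 kJ/kg
eta = 0.1319 = 13.1905%

eta = 13.1905%


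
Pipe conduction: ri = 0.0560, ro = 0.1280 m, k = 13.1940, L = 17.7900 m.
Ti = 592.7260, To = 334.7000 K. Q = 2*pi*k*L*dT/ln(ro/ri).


dT = 258.0260 K
ln(ro/ri) = 0.8267
Q = 2*pi*13.1940*17.7900*258.0260 / 0.8267 = 460319.1948 W

460319.1948 W


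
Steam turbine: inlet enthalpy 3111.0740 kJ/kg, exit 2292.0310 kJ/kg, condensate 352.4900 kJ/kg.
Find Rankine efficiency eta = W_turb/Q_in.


W = 819.0430 kJ/kg
Q_in = 2758.5840 kJ/kg
eta = 0.2969 = 29.6907%

eta = 29.6907%


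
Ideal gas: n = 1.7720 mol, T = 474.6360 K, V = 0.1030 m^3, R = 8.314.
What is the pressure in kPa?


P = nRT/V = 1.7720 * 8.314 * 474.6360 / 0.1030
= 6992.5312 / 0.1030 = 67888.6525 Pa = 67.8887 kPa

67.8887 kPa


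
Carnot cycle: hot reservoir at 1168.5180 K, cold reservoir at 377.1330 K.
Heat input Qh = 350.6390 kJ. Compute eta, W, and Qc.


eta = 1 - 377.1330/1168.5180 = 0.6773
W = 0.6773 * 350.6390 = 237.4721 kJ
Qc = 350.6390 - 237.4721 = 113.1669 kJ

eta = 67.7255%, W = 237.4721 kJ, Qc = 113.1669 kJ


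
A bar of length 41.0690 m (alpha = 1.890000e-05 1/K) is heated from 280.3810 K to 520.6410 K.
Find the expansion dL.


dT = 240.2600 K
dL = 1.890000e-05 * 41.0690 * 240.2600 = 0.186491 m
L_final = 41.255491 m

dL = 0.186491 m


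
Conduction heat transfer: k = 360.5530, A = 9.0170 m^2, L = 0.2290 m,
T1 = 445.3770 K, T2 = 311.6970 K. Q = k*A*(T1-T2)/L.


dT = 133.6800 K
Q = 360.5530 * 9.0170 * 133.6800 / 0.2290 = 1897851.1078 W

1897851.1078 W


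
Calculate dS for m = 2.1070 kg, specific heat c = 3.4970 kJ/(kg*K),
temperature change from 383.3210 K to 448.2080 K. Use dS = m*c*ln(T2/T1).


T2/T1 = 1.1693
ln(T2/T1) = 0.1564
dS = 2.1070 * 3.4970 * 0.1564 = 1.1523 kJ/K

1.1523 kJ/K


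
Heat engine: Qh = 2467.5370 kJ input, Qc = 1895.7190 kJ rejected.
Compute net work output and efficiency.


W = 2467.5370 - 1895.7190 = 571.8180 kJ
eta = 571.8180 / 2467.5370 = 0.2317 = 23.1736%

W = 571.8180 kJ, eta = 23.1736%


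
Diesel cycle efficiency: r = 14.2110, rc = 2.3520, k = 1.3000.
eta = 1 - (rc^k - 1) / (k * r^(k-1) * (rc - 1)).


r^(k-1) = 2.2171
rc^k = 3.0400
eta = 0.4765 = 47.6502%

47.6502%


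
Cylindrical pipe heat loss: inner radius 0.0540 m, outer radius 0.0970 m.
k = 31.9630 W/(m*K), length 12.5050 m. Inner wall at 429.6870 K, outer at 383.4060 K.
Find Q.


dT = 46.2810 K
ln(ro/ri) = 0.5857
Q = 2*pi*31.9630*12.5050*46.2810 / 0.5857 = 198435.1665 W

198435.1665 W


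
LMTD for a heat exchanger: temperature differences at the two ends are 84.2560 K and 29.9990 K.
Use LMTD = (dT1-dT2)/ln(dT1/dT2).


dT1/dT2 = 2.8086
ln(dT1/dT2) = 1.0327
LMTD = 54.2570 / 1.0327 = 52.5392 K

52.5392 K


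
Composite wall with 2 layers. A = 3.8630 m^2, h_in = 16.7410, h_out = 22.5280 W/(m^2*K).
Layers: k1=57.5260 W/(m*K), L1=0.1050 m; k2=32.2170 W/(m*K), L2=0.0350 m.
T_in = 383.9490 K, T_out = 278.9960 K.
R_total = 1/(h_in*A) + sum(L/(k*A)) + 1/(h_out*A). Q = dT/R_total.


R_conv_in = 1/(16.7410*3.8630) = 0.0155
R_1 = 0.1050/(57.5260*3.8630) = 0.0005
R_2 = 0.0350/(32.2170*3.8630) = 0.0003
R_conv_out = 1/(22.5280*3.8630) = 0.0115
R_total = 0.0277 K/W
Q = 104.9530 / 0.0277 = 3787.8785 W

R_total = 0.0277 K/W, Q = 3787.8785 W


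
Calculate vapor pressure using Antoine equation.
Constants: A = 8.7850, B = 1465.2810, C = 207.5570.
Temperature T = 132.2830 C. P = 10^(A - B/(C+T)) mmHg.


C+T = 339.8400
B/(C+T) = 4.3117
log10(P) = 8.7850 - 4.3117 = 4.4733
P = 10^4.4733 = 29738.6312 mmHg

29738.6312 mmHg


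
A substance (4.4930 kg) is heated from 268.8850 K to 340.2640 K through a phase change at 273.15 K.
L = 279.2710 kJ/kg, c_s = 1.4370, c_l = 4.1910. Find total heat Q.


Q1 (sensible, solid) = 4.4930 * 1.4370 * 4.2650 = 27.5367 kJ
Q2 (latent) = 4.4930 * 279.2710 = 1254.7646 kJ
Q3 (sensible, liquid) = 4.4930 * 4.1910 * 67.1140 = 1263.7676 kJ
Q_total = 2546.0689 kJ

2546.0689 kJ


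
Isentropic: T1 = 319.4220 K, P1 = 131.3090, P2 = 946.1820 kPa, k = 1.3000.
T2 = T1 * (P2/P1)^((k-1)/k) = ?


(k-1)/k = 0.2308
(P2/P1)^exp = 1.5773
T2 = 319.4220 * 1.5773 = 503.8381 K

503.8381 K


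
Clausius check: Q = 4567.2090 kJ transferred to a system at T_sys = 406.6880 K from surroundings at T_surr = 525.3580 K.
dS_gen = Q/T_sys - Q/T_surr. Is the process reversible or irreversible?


dS_sys = 4567.2090/406.6880 = 11.2303 kJ/K
dS_surr = -4567.2090/525.3580 = -8.6935 kJ/K
dS_gen = 11.2303 - 8.6935 = 2.5367 kJ/K (irreversible)

dS_gen = 2.5367 kJ/K, irreversible


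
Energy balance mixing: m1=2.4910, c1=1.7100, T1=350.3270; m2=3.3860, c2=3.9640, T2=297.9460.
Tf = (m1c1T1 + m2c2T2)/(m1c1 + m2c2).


num = 5491.3186
den = 17.6817
Tf = 310.5648 K

310.5648 K


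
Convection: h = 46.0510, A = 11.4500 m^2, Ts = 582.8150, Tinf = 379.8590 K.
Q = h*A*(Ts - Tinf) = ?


dT = 202.9560 K
Q = 46.0510 * 11.4500 * 202.9560 = 107015.4414 W

107015.4414 W


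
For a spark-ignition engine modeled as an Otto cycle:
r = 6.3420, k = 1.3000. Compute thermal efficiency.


r^(k-1) = 1.7405
eta = 1 - 1/1.7405 = 0.4254 = 42.5444%

42.5444%


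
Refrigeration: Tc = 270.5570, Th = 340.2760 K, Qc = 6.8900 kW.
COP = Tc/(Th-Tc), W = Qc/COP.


COP = 270.5570 / 69.7190 = 3.8807
W = 6.8900 / 3.8807 = 1.7755 kW

COP = 3.8807, W = 1.7755 kW


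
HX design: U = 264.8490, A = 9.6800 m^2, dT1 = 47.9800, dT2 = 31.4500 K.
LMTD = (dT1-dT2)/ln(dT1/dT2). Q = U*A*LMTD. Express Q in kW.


LMTD = 39.1349 K
Q = 264.8490 * 9.6800 * 39.1349 = 100331.6096 W = 100.3316 kW

100.3316 kW


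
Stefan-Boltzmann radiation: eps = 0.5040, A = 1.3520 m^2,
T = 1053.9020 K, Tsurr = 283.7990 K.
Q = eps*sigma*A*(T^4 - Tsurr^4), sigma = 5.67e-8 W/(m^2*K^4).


T^4 = 1.2337e+12
Tsurr^4 = 6.4870e+09
Q = 0.5040 * 5.67e-8 * 1.3520 * 1.2272e+12 = 47413.4482 W

47413.4482 W


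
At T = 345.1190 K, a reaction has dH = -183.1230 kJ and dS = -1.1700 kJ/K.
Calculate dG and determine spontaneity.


T*dS = 345.1190 * -1.1700 = -403.7892 kJ
dG = -183.1230 + 403.7892 = 220.6662 kJ (non-spontaneous)

dG = 220.6662 kJ, non-spontaneous


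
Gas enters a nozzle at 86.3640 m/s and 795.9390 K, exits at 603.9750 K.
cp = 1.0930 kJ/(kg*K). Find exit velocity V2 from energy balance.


dT = 191.9640 K
2*cp*1000*dT = 419633.3040
V1^2 = 7458.7405
V2 = sqrt(427092.0445) = 653.5228 m/s

653.5228 m/s


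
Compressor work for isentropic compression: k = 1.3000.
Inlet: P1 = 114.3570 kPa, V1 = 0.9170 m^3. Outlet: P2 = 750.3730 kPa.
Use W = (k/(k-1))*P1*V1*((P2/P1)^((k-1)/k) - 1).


(k-1)/k = 0.2308
(P2/P1)^exp = 1.5436
W = 4.3333 * 114.3570 * 0.9170 * (1.5436 - 1) = 247.0322 kJ

247.0322 kJ


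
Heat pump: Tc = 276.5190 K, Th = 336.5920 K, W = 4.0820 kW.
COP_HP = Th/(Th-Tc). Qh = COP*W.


COP = 336.5920 / 60.0730 = 5.6030
Qh = 5.6030 * 4.0820 = 22.8716 kW

COP = 5.6030, Qh = 22.8716 kW


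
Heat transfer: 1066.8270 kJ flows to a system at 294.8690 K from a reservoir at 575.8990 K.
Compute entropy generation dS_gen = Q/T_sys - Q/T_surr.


dS_sys = 1066.8270/294.8690 = 3.6180 kJ/K
dS_surr = -1066.8270/575.8990 = -1.8525 kJ/K
dS_gen = 3.6180 - 1.8525 = 1.7655 kJ/K (irreversible)

dS_gen = 1.7655 kJ/K, irreversible


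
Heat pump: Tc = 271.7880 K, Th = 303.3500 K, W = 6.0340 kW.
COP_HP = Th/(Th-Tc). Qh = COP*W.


COP = 303.3500 / 31.5620 = 9.6112
Qh = 9.6112 * 6.0340 = 57.9942 kW

COP = 9.6112, Qh = 57.9942 kW


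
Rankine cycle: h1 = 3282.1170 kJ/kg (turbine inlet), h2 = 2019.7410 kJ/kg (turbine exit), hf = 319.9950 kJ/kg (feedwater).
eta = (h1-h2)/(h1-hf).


W = 1262.3760 kJ/kg
Q_in = 2962.1220 kJ/kg
eta = 0.4262 = 42.6173%

eta = 42.6173%


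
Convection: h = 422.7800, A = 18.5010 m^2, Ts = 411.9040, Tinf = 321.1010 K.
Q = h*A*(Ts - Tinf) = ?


dT = 90.8030 K
Q = 422.7800 * 18.5010 * 90.8030 = 710247.6980 W

710247.6980 W


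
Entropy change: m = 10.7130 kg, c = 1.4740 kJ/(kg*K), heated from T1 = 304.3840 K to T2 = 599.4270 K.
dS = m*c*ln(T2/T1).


T2/T1 = 1.9693
ln(T2/T1) = 0.6777
dS = 10.7130 * 1.4740 * 0.6777 = 10.7013 kJ/K

10.7013 kJ/K


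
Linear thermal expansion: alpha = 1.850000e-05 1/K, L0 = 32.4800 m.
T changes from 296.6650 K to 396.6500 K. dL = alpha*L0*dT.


dT = 99.9850 K
dL = 1.850000e-05 * 32.4800 * 99.9850 = 0.060079 m
L_final = 32.540079 m

dL = 0.060079 m


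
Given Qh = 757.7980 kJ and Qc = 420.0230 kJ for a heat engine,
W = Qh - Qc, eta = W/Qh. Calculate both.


W = 757.7980 - 420.0230 = 337.7750 kJ
eta = 337.7750 / 757.7980 = 0.4457 = 44.5732%

W = 337.7750 kJ, eta = 44.5732%


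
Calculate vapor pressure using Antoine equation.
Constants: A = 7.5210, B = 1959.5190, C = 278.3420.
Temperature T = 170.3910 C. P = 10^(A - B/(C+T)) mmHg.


C+T = 448.7330
B/(C+T) = 4.3668
log10(P) = 7.5210 - 4.3668 = 3.1542
P = 10^3.1542 = 1426.3247 mmHg

1426.3247 mmHg


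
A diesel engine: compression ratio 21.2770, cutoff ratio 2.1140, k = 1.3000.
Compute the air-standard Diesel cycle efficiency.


r^(k-1) = 2.5025
rc^k = 2.6463
eta = 0.5457 = 54.5741%

54.5741%


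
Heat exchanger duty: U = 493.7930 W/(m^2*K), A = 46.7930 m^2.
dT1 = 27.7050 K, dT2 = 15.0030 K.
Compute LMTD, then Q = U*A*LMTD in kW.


LMTD = 20.7088 K
Q = 493.7930 * 46.7930 * 20.7088 = 478498.4663 W = 478.4985 kW

478.4985 kW
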